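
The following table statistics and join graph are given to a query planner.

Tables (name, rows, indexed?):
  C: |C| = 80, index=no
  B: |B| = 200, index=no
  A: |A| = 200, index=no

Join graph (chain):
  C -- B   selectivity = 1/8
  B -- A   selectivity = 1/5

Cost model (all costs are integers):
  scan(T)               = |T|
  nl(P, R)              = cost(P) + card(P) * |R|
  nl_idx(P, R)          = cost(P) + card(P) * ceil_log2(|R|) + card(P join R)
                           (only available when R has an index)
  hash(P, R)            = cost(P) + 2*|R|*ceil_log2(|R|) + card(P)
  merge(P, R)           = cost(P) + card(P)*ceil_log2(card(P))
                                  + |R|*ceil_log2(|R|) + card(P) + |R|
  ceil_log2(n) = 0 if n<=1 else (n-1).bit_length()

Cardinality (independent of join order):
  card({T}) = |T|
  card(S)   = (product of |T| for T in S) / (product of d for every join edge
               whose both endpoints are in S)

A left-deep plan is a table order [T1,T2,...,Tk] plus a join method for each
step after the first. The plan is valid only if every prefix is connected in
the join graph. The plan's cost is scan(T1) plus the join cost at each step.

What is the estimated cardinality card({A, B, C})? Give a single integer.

Tables in S: A(200), B(200), C(80)
Edges inside S: C-B(d=8), B-A(d=5)
numerator = 200 * 200 * 80 = 3200000
denominator = 8 * 5 = 40
card(S) = 3200000 / 40 = 80000

80000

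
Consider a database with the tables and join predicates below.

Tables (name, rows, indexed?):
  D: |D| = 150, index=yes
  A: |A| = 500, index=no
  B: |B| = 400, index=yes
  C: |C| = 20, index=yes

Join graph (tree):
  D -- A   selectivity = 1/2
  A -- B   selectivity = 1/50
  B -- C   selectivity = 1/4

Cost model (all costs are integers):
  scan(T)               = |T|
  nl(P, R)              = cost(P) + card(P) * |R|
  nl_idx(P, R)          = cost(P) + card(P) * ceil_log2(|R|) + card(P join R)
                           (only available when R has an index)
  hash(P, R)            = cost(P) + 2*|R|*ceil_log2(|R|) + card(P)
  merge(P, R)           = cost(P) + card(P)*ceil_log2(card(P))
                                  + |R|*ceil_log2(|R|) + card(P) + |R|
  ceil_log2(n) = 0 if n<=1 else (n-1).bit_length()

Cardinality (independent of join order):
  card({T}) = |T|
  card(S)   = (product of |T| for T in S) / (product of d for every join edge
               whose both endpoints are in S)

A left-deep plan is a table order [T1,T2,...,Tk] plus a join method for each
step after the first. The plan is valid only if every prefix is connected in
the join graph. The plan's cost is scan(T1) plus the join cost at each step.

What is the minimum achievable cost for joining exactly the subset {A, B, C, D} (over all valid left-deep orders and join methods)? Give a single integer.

34400

Selinger DP over subsets of {A,B,C,D}:
  {D}: scan cost=150, card=150
  {A}: scan cost=500, card=500
  {B}: scan cost=400, card=400
  {C}: scan cost=20, card=20
  {AD}: card=37500; try (D,hash)→3400, (A,merge)→6500, (D,merge)→6850, (A,hash)→9300, (D,nl_idx)→42000, (A,nl)→75150 …(+1); best=3400 via (D,hash)
  {AB}: card=4000; try (B,hash)→8200, (B,nl_idx)→9000, (A,merge)→9400, (B,merge)→9500, (A,hash)→9800, (A,nl)→200400 …(+1); best=8200 via (B,hash)
  {BC}: card=2000; try (C,hash)→1000, (B,nl_idx)→2200, (B,merge)→4140, (C,nl_idx)→4400, (C,merge)→4520, (B,hash)→7240 …(+2); best=1000 via (C,hash)
  {ABD}: card=300000; try (D,hash)→14600, (B,hash)→48100, (D,merge)→61550, (D,nl_idx)→340200, (D,nl)→608200, (B,nl_idx)→640900 …(+2); best=14600 via (D,hash)
  {ABC}: card=20000; try (A,hash)→12000, (C,hash)→12400, (A,merge)→30000, (C,nl_idx)→48200, (C,merge)→60320, (C,nl)→88200 …(+1); best=12000 via (A,hash)
  {ABCD}: card=1500000; try (D,hash)→34400, (C,hash)→314800, (D,merge)→333350, (D,nl_idx)→1672000, (D,nl)→3012000, (C,nl_idx)→3014600 …(+2); best=34400 via (D,hash)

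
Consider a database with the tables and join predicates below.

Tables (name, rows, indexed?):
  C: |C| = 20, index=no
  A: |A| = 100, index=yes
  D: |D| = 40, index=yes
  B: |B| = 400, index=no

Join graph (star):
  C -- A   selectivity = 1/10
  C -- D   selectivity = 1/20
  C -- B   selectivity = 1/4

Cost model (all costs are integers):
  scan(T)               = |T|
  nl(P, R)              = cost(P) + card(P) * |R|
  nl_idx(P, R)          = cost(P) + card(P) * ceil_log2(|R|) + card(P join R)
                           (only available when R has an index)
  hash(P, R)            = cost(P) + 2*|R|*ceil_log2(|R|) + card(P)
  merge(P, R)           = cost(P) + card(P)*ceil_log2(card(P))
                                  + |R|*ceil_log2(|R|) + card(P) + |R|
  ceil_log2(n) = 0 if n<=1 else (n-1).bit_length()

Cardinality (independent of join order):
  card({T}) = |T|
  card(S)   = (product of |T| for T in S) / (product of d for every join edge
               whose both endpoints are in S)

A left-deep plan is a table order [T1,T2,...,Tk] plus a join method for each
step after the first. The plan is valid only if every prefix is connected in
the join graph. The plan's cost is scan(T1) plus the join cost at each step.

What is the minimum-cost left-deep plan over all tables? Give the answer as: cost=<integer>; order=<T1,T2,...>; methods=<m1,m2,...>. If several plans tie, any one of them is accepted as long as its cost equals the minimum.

cost=8460; order=C,D,A,B; methods=nl_idx,nl_idx,hash

Selinger DP (subsets sized 1..n):
  {C}: scan cost=20, card=20
  {A}: scan cost=100, card=100
  {D}: scan cost=40, card=40
  {B}: scan cost=400, card=400
  {AC}: card=200; try (A,nl_idx)→360, (C,hash)→400, (A,merge)→940, (C,merge)→1020, (A,hash)→1440, (A,nl)→2020 …(+1); best=360 via (A,nl_idx)
  {CD}: card=40; try (D,nl_idx)→180, (C,hash)→280, (D,merge)→420, (C,merge)→440, (D,hash)→520, (D,nl)→820 …(+1); best=180 via (D,nl_idx)
  {BC}: card=2000; try (C,hash)→1000, (B,merge)→4140, (C,merge)→4520, (B,hash)→7240, (B,nl)→8020, (C,nl)→8400; best=1000 via (C,hash)
  {ACD}: card=400; try (A,nl_idx)→860, (D,hash)→1040, (A,merge)→1260, (A,hash)→1620, (D,nl_idx)→1960, (D,merge)→2440 …(+2); best=860 via (A,nl_idx)
  {ABC}: card=20000; try (A,hash)→4400, (B,merge)→6160, (B,hash)→7760, (A,merge)→25800, (A,nl_idx)→35000, (B,nl)→80360 …(+1); best=4400 via (A,hash)
  {BCD}: card=4000; try (D,hash)→3480, (B,merge)→4460, (B,hash)→7420, (B,nl)→16180, (D,nl_idx)→17000, (D,merge)→25280 …(+1); best=3480 via (D,hash)
  {ABCD}: card=40000; try (B,hash)→8460, (B,merge)→8860, (A,hash)→8880, (D,hash)→24880, (A,merge)→56280, (A,nl_idx)→71480 …(+5); best=8460 via (B,hash)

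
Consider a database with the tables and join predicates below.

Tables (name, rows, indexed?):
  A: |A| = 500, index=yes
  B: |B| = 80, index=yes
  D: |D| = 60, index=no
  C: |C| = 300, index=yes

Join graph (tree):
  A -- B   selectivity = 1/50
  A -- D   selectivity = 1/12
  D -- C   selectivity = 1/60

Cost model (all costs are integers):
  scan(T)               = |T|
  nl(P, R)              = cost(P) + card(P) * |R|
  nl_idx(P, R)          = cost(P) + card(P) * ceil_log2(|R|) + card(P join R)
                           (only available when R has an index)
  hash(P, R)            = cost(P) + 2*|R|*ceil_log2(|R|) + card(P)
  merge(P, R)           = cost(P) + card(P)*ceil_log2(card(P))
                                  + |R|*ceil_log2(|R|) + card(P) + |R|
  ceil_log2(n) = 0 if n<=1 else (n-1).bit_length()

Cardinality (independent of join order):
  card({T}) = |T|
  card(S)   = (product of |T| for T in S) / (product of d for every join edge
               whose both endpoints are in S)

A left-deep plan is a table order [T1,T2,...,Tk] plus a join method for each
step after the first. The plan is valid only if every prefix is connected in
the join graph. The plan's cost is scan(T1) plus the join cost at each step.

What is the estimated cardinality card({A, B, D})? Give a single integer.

4000

Tables in S: A(500), B(80), D(60)
Edges inside S: A-B(d=50), A-D(d=12)
numerator = 500 * 80 * 60 = 2400000
denominator = 50 * 12 = 600
card(S) = 2400000 / 600 = 4000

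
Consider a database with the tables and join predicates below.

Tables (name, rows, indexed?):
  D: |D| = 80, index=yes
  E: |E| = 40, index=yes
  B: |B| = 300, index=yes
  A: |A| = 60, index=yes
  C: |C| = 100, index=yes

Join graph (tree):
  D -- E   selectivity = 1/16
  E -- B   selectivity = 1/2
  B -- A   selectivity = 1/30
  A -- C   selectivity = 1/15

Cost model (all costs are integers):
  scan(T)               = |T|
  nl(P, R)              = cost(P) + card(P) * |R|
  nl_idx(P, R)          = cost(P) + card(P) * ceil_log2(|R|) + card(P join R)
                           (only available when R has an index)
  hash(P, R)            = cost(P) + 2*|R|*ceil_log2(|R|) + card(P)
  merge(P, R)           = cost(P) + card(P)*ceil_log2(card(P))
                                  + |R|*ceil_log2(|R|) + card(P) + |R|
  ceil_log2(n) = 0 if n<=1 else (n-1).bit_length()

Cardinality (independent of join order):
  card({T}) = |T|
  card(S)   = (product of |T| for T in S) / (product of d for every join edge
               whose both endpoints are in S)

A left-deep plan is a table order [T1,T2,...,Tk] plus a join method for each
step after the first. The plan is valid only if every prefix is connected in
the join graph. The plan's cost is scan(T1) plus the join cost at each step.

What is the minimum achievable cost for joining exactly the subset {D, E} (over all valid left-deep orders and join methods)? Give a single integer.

520

Selinger DP over subsets of {D,E}:
  {D}: scan cost=80, card=80
  {E}: scan cost=40, card=40
  {DE}: card=200; try (D,nl_idx)→520, (E,hash)→640, (E,nl_idx)→760, (D,merge)→960, (E,merge)→1000, (D,hash)→1200 …(+2); best=520 via (D,nl_idx)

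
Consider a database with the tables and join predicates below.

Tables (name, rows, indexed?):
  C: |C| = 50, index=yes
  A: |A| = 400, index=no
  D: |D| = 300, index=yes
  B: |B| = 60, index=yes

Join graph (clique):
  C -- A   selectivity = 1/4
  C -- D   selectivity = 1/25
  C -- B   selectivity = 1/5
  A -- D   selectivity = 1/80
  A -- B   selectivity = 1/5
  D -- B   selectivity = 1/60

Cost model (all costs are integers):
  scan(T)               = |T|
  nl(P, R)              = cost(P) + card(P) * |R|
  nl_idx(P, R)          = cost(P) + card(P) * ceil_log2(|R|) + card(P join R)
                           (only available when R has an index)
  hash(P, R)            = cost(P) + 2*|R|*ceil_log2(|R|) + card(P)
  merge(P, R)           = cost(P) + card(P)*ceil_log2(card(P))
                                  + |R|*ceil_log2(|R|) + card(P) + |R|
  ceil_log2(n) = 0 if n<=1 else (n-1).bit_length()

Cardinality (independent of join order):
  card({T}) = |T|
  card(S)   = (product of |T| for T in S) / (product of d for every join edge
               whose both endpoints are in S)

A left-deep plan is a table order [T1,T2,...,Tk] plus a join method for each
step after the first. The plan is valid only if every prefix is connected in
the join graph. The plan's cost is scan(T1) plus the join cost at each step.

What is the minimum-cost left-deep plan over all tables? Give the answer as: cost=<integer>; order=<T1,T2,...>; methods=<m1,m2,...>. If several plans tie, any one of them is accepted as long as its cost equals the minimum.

Selinger DP (subsets sized 1..n):
  {C}: scan cost=50, card=50
  {A}: scan cost=400, card=400
  {D}: scan cost=300, card=300
  {B}: scan cost=60, card=60
  {AC}: card=5000; try (C,hash)→1400, (A,merge)→4400, (C,merge)→4750, (A,hash)→7300, (C,nl_idx)→7800, (A,nl)→20050 …(+1); best=1400 via (C,hash)
  {CD}: card=600; try (D,nl_idx)→1100, (C,hash)→1200, (C,nl_idx)→2700, (D,merge)→3400, (C,merge)→3650, (D,hash)→5500 …(+2); best=1100 via (D,nl_idx)
  {BC}: card=600; try (C,hash)→720, (B,hash)→820, (B,merge)→820, (C,merge)→830, (B,nl_idx)→950, (C,nl_idx)→1020 …(+2); best=720 via (C,hash)
  {AD}: card=1500; try (D,nl_idx)→5500, (D,hash)→6200, (A,merge)→7300, (D,merge)→7400, (A,hash)→7800, (A,nl)→120300 …(+1); best=5500 via (D,nl_idx)
  {AB}: card=4800; try (B,hash)→1520, (A,merge)→4480, (B,merge)→4820, (A,hash)→7320, (B,nl_idx)→7600, (A,nl)→24060 …(+1); best=1520 via (B,hash)
  {BD}: card=300; try (D,nl_idx)→900, (B,hash)→1320, (B,nl_idx)→2400, (D,merge)→3480, (B,merge)→3720, (D,hash)→5520 …(+2); best=900 via (D,nl_idx)
  {ACD}: card=750; try (C,hash)→7600, (A,hash)→8900, (A,merge)→11700, (D,hash)→11800, (C,nl_idx)→15250, (C,merge)→23850 …(+5); best=7600 via (C,hash)
  {ABC}: card=12000; try (C,hash)→6920, (B,hash)→7120, (A,hash)→8520, (A,merge)→11320, (C,nl_idx)→42320, (B,nl_idx)→43400 …(+5); best=6920 via (C,hash)
  {BCD}: card=120; try (C,hash)→1800, (B,hash)→2420, (C,nl_idx)→2820, (C,merge)→4250, (B,nl_idx)→4820, (D,nl_idx)→6240 …(+6); best=1800 via (C,hash)
  {ABD}: card=300; try (B,hash)→7720, (A,merge)→7900, (A,hash)→8400, (D,hash)→11720, (B,nl_idx)→14800, (B,merge)→23920 …(+5); best=7720 via (B,hash)
  {ABCD}: card=30; try (A,merge)→6760, (C,hash)→8620, (B,hash)→9070, (A,hash)→9120, (C,nl_idx)→9550, (C,merge)→11070 …(+9); best=6760 via (A,merge)

cost=6760; order=B,D,C,A; methods=nl_idx,hash,merge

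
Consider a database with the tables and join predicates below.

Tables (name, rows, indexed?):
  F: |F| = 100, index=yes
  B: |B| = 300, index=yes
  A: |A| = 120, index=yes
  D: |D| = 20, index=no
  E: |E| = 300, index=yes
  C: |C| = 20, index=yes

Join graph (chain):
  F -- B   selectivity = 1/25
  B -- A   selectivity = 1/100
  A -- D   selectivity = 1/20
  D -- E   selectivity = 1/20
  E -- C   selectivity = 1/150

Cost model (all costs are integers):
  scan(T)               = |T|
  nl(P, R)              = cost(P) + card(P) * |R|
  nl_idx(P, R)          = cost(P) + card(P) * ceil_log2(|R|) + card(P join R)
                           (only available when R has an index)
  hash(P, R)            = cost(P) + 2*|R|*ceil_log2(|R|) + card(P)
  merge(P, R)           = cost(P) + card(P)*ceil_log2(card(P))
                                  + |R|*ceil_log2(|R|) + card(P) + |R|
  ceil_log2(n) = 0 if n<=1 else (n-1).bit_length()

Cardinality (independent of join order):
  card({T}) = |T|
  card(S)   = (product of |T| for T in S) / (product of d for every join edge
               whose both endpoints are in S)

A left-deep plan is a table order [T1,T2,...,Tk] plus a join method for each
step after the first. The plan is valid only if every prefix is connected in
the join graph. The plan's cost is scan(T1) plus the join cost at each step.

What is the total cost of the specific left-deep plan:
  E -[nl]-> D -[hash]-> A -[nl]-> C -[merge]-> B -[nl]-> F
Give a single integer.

step 1: scan E: cost=300, card=300
step 2: join D via nl
    card(P join D) = 300*20/(20) = 300
    cost = 300 + 300*20 = 6300
step 3: join A via hash
    card(P join A) = 300*120/(20) = 1800
    cost = 6300 + 2*120*7 + 300 = 8280
step 4: join C via nl
    card(P join C) = 1800*20/(150) = 240
    cost = 8280 + 1800*20 = 44280
step 5: join B via merge
    card(P join B) = 240*300/(100) = 720
    cost = 44280 + 240*8 + 300*9 + 240 + 300 = 49440
step 6: join F via nl
    card(P join F) = 720*100/(25) = 2880
    cost = 49440 + 720*100 = 121440

121440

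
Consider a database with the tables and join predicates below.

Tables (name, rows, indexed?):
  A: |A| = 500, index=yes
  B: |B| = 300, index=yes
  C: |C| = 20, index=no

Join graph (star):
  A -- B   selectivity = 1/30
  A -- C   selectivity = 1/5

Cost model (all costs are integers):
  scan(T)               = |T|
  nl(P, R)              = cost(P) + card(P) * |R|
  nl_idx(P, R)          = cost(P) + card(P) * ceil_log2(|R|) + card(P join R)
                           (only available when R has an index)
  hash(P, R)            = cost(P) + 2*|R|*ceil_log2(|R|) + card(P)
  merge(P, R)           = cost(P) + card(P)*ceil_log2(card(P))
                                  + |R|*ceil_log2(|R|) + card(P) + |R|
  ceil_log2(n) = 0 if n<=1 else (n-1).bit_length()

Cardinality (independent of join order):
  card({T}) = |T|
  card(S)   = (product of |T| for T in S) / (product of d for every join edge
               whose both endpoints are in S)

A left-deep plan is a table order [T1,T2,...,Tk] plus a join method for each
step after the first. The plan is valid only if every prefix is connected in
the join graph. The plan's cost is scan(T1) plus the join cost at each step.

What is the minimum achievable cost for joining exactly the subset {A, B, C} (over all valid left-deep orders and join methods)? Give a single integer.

8600

Selinger DP over subsets of {A,B,C}:
  {A}: scan cost=500, card=500
  {B}: scan cost=300, card=300
  {C}: scan cost=20, card=20
  {AB}: card=5000; try (B,hash)→6400, (A,nl_idx)→8000, (A,merge)→8300, (B,merge)→8500, (A,hash)→9600, (B,nl_idx)→10000 …(+2); best=6400 via (B,hash)
  {AC}: card=2000; try (C,hash)→1200, (A,nl_idx)→2200, (A,merge)→5140, (C,merge)→5620, (A,hash)→9040, (A,nl)→10020 …(+1); best=1200 via (C,hash)
  {ABC}: card=20000; try (B,hash)→8600, (C,hash)→11600, (B,merge)→28200, (B,nl_idx)→39200, (C,merge)→76520, (C,nl)→106400 …(+1); best=8600 via (B,hash)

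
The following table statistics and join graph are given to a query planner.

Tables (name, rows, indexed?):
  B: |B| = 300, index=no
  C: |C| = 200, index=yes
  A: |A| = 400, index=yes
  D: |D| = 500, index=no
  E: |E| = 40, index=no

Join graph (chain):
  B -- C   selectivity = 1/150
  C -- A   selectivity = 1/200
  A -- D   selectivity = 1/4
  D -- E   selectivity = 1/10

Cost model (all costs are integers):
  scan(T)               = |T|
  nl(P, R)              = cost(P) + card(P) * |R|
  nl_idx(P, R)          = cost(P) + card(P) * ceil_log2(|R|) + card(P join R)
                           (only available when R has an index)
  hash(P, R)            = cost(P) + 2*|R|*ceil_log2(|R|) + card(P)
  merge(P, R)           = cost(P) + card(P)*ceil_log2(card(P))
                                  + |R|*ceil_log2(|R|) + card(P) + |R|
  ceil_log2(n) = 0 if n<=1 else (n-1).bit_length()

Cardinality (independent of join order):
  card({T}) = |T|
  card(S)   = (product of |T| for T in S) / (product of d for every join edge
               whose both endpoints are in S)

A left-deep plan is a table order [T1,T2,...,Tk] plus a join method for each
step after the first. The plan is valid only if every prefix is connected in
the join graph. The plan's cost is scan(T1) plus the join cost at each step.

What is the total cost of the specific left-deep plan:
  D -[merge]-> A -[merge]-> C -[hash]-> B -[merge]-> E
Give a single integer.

step 1: scan D: cost=500, card=500
step 2: join A via merge
    card(P join A) = 500*400/(4) = 50000
    cost = 500 + 500*9 + 400*9 + 500 + 400 = 9500
step 3: join C via merge
    card(P join C) = 50000*200/(200) = 50000
    cost = 9500 + 50000*16 + 200*8 + 50000 + 200 = 861300
step 4: join B via hash
    card(P join B) = 50000*300/(150) = 100000
    cost = 861300 + 2*300*9 + 50000 = 916700
step 5: join E via merge
    card(P join E) = 100000*40/(10) = 400000
    cost = 916700 + 100000*17 + 40*6 + 100000 + 40 = 2716980

2716980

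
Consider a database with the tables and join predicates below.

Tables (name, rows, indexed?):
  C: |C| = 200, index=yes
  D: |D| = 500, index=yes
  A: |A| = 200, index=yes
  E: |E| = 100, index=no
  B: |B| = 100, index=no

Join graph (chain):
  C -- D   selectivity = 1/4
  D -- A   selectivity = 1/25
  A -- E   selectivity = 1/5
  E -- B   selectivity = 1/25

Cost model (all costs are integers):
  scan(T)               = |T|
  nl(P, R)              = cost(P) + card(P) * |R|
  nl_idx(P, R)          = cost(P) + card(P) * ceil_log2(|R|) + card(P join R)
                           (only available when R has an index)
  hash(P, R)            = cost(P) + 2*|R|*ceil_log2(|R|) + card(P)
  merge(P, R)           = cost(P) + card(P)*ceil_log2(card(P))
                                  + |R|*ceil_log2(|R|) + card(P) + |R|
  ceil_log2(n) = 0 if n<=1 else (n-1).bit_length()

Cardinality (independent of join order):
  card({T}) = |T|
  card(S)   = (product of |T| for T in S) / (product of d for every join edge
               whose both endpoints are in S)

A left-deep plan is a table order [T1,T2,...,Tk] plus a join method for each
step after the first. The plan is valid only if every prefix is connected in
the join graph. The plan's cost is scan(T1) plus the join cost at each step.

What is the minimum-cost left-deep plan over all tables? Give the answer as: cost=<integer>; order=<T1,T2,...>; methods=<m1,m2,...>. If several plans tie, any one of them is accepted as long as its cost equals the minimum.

cost=353400; order=B,E,A,D,C; methods=hash,hash,hash,hash

Selinger DP (subsets sized 1..n):
  {C}: scan cost=200, card=200
  {D}: scan cost=500, card=500
  {A}: scan cost=200, card=200
  {E}: scan cost=100, card=100
  {B}: scan cost=100, card=100
  {CD}: card=25000; try (C,hash)→4200, (D,merge)→7000, (C,merge)→7300, (D,hash)→9400, (D,nl_idx)→27000, (C,nl_idx)→29500 …(+2); best=4200 via (C,hash)
  {AD}: card=4000; try (A,hash)→4200, (D,nl_idx)→6000, (D,merge)→7000, (A,merge)→7300, (A,nl_idx)→8500, (D,hash)→9400 …(+2); best=4200 via (A,hash)
  {AE}: card=4000; try (E,hash)→1800, (A,merge)→2700, (E,merge)→2800, (A,hash)→3400, (A,nl_idx)→4900, (A,nl)→20100 …(+1); best=1800 via (E,hash)
  {BE}: card=400; try (E,hash)→1600, (B,hash)→1600, (E,merge)→1700, (B,merge)→1700, (E,nl)→10100, (B,nl)→10100; best=1600 via (E,hash)
  {ACD}: card=200000; try (C,hash)→11400, (A,hash)→32400, (C,merge)→58000, (C,nl_idx)→236200, (A,nl_idx)→404200, (A,merge)→406000 …(+2); best=11400 via (C,hash)
  {ADE}: card=80000; try (E,hash)→9600, (D,hash)→14800, (E,merge)→57000, (D,merge)→58800, (D,nl_idx)→117800, (E,nl)→404200 …(+1); best=9600 via (E,hash)
  {ABE}: card=16000; try (A,hash)→5200, (B,hash)→7200, (A,merge)→7400, (A,nl_idx)→20800, (B,merge)→54600, (A,nl)→81600 …(+1); best=5200 via (A,hash)
  {ACDE}: card=4000000; try (C,hash)→92800, (E,hash)→212800, (C,merge)→1451400, (E,merge)→3812200, (C,nl_idx)→4649600, (C,nl)→16009600 …(+1); best=92800 via (C,hash)
  {ABDE}: card=320000; try (D,hash)→30200, (B,hash)→91000, (D,merge)→250200, (D,nl_idx)→469200, (B,merge)→1450400, (D,nl)→8005200 …(+1); best=30200 via (D,hash)
  {ABCDE}: card=16000000; try (C,hash)→353400, (B,hash)→4094200, (C,merge)→6432000, (C,nl_idx)→18590200, (C,nl)→64030200, (B,merge)→92093600 …(+1); best=353400 via (C,hash)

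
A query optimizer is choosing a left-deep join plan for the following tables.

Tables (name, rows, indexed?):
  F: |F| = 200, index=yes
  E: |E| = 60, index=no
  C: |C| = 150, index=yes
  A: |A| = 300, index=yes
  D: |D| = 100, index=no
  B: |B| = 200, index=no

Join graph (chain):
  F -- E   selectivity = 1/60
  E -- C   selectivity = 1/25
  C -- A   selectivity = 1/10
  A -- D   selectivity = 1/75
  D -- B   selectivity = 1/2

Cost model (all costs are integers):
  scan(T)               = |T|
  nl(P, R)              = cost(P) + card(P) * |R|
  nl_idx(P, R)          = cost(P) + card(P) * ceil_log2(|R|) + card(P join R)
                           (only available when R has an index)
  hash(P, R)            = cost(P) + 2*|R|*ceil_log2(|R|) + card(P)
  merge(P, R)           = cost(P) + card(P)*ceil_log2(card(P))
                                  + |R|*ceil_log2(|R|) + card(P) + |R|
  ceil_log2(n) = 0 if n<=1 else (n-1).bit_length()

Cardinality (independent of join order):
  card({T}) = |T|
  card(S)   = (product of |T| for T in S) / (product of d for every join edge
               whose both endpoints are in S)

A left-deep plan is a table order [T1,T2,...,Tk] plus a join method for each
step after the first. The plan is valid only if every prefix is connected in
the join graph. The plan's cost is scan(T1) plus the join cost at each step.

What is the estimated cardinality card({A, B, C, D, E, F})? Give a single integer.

4800000

Tables in S: A(300), B(200), C(150), D(100), E(60), F(200)
Edges inside S: F-E(d=60), E-C(d=25), C-A(d=10), A-D(d=75), D-B(d=2)
numerator = 300 * 200 * 150 * 100 * 60 * 200 = 10800000000000
denominator = 60 * 25 * 10 * 75 * 2 = 2250000
card(S) = 10800000000000 / 2250000 = 4800000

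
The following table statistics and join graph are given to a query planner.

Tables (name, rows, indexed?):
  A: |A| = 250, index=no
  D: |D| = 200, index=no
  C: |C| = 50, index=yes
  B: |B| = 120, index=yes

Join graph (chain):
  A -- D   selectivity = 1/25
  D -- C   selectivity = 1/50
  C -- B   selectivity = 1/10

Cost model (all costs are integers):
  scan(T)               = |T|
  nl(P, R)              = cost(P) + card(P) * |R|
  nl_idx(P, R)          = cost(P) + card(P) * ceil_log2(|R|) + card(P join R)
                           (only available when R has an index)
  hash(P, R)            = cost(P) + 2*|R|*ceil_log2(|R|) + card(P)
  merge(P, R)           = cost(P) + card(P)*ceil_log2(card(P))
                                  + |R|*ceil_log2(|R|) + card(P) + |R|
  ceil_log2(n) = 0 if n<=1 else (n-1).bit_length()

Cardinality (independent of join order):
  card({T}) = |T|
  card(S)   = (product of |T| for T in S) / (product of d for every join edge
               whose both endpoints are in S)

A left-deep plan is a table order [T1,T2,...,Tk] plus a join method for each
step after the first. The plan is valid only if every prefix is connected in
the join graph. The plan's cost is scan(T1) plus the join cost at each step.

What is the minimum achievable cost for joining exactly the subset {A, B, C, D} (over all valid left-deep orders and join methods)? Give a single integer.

Selinger DP over subsets of {A,B,C,D}:
  {A}: scan cost=250, card=250
  {D}: scan cost=200, card=200
  {C}: scan cost=50, card=50
  {B}: scan cost=120, card=120
  {AD}: card=2000; try (D,hash)→3700, (A,merge)→4250, (D,merge)→4300, (A,hash)→4400, (A,nl)→50200, (D,nl)→50250; best=3700 via (D,hash)
  {CD}: card=200; try (C,hash)→1000, (C,nl_idx)→1600, (D,merge)→2200, (C,merge)→2350, (D,hash)→3300, (D,nl)→10050 …(+1); best=1000 via (C,hash)
  {BC}: card=600; try (C,hash)→840, (B,nl_idx)→1000, (B,merge)→1360, (C,merge)→1430, (C,nl_idx)→1440, (B,hash)→1780 …(+2); best=840 via (C,hash)
  {ACD}: card=2000; try (A,merge)→5050, (A,hash)→5200, (C,hash)→6300, (C,nl_idx)→17700, (C,merge)→28050, (A,nl)→51000 …(+1); best=5050 via (A,merge)
  {BCD}: card=2400; try (B,hash)→2880, (B,merge)→3760, (D,hash)→4640, (B,nl_idx)→4800, (D,merge)→9240, (B,nl)→25000 …(+1); best=2880 via (B,hash)
  {ABCD}: card=24000; try (B,hash)→8730, (A,hash)→9280, (B,merge)→30010, (A,merge)→36330, (B,nl_idx)→43050, (B,nl)→245050 …(+1); best=8730 via (B,hash)

8730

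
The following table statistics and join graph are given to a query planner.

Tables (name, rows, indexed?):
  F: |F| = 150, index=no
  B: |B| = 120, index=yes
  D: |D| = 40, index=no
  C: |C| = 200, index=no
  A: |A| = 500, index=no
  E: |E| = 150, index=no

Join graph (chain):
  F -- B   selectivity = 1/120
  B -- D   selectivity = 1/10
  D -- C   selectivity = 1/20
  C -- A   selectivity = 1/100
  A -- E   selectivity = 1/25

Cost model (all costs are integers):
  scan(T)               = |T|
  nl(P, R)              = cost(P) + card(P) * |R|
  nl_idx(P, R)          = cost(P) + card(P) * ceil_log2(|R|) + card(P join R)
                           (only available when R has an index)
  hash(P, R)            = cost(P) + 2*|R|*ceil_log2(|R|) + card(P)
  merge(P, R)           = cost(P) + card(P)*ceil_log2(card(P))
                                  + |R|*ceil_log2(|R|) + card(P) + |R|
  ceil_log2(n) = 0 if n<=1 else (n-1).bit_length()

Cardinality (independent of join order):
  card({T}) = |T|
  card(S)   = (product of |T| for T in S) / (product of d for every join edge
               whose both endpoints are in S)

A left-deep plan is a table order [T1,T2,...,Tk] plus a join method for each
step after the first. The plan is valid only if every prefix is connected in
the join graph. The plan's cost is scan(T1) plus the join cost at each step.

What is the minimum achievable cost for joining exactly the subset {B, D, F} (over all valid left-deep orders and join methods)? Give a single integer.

Selinger DP over subsets of {B,D,F}:
  {F}: scan cost=150, card=150
  {B}: scan cost=120, card=120
  {D}: scan cost=40, card=40
  {BF}: card=150; try (B,nl_idx)→1350, (B,hash)→1980, (F,merge)→2430, (B,merge)→2460, (F,hash)→2640, (F,nl)→18120 …(+1); best=1350 via (B,nl_idx)
  {BD}: card=480; try (D,hash)→720, (B,nl_idx)→800, (B,merge)→1280, (D,merge)→1360, (B,hash)→1760, (B,nl)→4840 …(+1); best=720 via (D,hash)
  {BDF}: card=600; try (D,hash)→1980, (D,merge)→2980, (F,hash)→3600, (F,merge)→6870, (D,nl)→7350, (F,nl)→72720; best=1980 via (D,hash)

1980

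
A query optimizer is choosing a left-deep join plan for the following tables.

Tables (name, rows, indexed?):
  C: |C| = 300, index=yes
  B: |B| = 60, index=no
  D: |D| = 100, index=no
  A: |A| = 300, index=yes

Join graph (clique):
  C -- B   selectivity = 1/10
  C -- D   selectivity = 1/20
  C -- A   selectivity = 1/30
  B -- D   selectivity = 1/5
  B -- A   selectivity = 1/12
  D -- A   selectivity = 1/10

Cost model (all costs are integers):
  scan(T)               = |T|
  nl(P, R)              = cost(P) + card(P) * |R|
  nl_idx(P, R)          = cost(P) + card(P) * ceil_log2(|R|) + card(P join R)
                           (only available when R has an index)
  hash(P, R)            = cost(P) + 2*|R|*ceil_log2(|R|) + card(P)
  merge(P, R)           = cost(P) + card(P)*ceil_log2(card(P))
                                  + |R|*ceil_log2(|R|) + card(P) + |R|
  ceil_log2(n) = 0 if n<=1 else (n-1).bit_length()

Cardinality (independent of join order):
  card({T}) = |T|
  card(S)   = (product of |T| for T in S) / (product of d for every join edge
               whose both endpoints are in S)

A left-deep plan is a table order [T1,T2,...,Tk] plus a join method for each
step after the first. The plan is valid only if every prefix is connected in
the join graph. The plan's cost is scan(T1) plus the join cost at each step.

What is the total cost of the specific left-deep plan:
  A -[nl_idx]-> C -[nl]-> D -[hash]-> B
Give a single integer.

step 1: scan A: cost=300, card=300
step 2: join C via nl_idx
    card(P join C) = 300*300/(30) = 3000
    cost = 300 + 300*9 + 3000 = 6000
step 3: join D via nl
    card(P join D) = 3000*100/(20*10) = 1500
    cost = 6000 + 3000*100 = 306000
step 4: join B via hash
    card(P join B) = 1500*60/(10*5*12) = 150
    cost = 306000 + 2*60*6 + 1500 = 308220

308220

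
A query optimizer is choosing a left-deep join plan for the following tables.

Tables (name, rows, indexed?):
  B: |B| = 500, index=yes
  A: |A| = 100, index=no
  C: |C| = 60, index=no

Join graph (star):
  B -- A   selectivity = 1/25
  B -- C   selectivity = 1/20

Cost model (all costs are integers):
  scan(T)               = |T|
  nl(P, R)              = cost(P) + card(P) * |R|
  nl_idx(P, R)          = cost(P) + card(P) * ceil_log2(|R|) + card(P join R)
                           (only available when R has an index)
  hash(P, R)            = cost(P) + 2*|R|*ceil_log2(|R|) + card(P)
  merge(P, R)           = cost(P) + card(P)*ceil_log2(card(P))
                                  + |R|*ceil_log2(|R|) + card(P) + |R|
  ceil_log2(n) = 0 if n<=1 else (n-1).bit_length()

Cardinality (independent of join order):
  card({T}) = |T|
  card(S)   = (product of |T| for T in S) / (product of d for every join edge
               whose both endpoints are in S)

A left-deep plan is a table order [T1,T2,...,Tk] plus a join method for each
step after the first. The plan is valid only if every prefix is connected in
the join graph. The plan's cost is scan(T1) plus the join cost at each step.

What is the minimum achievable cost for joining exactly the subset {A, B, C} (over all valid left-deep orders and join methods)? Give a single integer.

4620

Selinger DP over subsets of {A,B,C}:
  {B}: scan cost=500, card=500
  {A}: scan cost=100, card=100
  {C}: scan cost=60, card=60
  {AB}: card=2000; try (A,hash)→2400, (B,nl_idx)→3000, (B,merge)→5900, (A,merge)→6300, (B,hash)→9200, (B,nl)→50100 …(+1); best=2400 via (A,hash)
  {BC}: card=1500; try (C,hash)→1720, (B,nl_idx)→2100, (B,merge)→5480, (C,merge)→5920, (B,hash)→9120, (B,nl)→30060 …(+1); best=1720 via (C,hash)
  {ABC}: card=6000; try (A,hash)→4620, (C,hash)→5120, (A,merge)→20520, (C,merge)→26820, (C,nl)→122400, (A,nl)→151720; best=4620 via (A,hash)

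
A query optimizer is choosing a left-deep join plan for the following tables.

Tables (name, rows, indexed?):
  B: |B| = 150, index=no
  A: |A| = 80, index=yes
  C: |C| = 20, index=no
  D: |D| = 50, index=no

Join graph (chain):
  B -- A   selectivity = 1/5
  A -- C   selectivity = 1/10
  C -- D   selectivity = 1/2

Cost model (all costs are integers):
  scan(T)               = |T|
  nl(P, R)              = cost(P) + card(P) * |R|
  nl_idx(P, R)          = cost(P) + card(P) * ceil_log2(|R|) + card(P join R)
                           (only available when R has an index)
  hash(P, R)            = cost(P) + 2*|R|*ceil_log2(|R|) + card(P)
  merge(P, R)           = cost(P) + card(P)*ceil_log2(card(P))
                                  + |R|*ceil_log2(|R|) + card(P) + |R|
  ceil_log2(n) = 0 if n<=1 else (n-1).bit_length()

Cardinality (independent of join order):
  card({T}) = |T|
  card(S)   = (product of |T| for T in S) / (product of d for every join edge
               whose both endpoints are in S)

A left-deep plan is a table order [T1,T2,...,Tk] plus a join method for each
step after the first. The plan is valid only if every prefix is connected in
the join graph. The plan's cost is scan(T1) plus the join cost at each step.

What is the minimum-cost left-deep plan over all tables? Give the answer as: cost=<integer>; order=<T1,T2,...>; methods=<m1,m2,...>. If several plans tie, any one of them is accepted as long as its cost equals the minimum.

Selinger DP (subsets sized 1..n):
  {B}: scan cost=150, card=150
  {A}: scan cost=80, card=80
  {C}: scan cost=20, card=20
  {D}: scan cost=50, card=50
  {AB}: card=2400; try (A,hash)→1420, (B,merge)→2070, (A,merge)→2140, (B,hash)→2560, (A,nl_idx)→3600, (B,nl)→12080 …(+1); best=1420 via (A,hash)
  {AC}: card=160; try (A,nl_idx)→320, (C,hash)→360, (A,merge)→780, (C,merge)→840, (A,hash)→1160, (A,nl)→1620 …(+1); best=320 via (A,nl_idx)
  {CD}: card=500; try (C,hash)→300, (D,merge)→490, (C,merge)→520, (D,hash)→640, (D,nl)→1020, (C,nl)→1050; best=300 via (C,hash)
  {ABC}: card=4800; try (B,hash)→2880, (B,merge)→3110, (C,hash)→4020, (B,nl)→24320, (C,merge)→32740, (C,nl)→49420; best=2880 via (B,hash)
  {ACD}: card=4000; try (D,hash)→1080, (A,hash)→1920, (D,merge)→2110, (A,merge)→5940, (A,nl_idx)→7800, (D,nl)→8320 …(+1); best=1080 via (D,hash)
  {ABCD}: card=120000; try (B,hash)→7480, (D,hash)→8280, (B,merge)→54430, (D,merge)→70430, (D,nl)→242880, (B,nl)→601080; best=7480 via (B,hash)

cost=7480; order=C,A,D,B; methods=nl_idx,hash,hash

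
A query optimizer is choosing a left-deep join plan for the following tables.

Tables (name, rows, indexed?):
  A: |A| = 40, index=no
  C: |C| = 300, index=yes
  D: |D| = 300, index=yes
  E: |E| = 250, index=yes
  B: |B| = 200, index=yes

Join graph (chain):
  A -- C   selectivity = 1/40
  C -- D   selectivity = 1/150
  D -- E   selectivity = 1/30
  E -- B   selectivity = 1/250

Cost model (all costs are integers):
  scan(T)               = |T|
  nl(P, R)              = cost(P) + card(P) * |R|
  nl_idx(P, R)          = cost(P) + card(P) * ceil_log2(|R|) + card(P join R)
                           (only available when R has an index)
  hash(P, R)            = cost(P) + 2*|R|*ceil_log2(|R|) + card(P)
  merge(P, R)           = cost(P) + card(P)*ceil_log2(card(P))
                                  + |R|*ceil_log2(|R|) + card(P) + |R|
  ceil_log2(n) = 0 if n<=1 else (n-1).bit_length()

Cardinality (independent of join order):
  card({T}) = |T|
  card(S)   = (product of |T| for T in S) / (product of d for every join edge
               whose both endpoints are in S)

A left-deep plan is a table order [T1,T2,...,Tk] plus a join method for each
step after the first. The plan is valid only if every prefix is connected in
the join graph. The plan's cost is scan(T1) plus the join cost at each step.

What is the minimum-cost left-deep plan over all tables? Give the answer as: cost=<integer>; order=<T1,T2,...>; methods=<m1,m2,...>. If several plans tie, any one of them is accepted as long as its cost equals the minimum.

cost=16800; order=A,C,D,E,B; methods=nl_idx,nl_idx,hash,hash

Selinger DP (subsets sized 1..n):
  {A}: scan cost=40, card=40
  {C}: scan cost=300, card=300
  {D}: scan cost=300, card=300
  {E}: scan cost=250, card=250
  {B}: scan cost=200, card=200
  {AC}: card=300; try (C,nl_idx)→700, (A,hash)→1080, (C,merge)→3320, (A,merge)→3580, (C,hash)→5480, (C,nl)→12040 …(+1); best=700 via (C,nl_idx)
  {CD}: card=600; try (D,nl_idx)→3600, (C,nl_idx)→3600, (D,hash)→6000, (C,hash)→6000, (D,merge)→6300, (C,merge)→6300 …(+2); best=3600 via (D,nl_idx)
  {DE}: card=2500; try (E,hash)→4600, (D,nl_idx)→5000, (E,nl_idx)→5200, (D,merge)→5500, (E,merge)→5550, (D,hash)→5900 …(+2); best=4600 via (E,hash)
  {BE}: card=200; try (E,nl_idx)→2000, (B,nl_idx)→2450, (B,hash)→3700, (E,merge)→4250, (B,merge)→4300, (E,hash)→4400 …(+2); best=2000 via (E,nl_idx)
  {ACD}: card=600; try (D,nl_idx)→4000, (A,hash)→4680, (D,hash)→6400, (D,merge)→6700, (A,merge)→10480, (A,nl)→27600 …(+1); best=4000 via (D,nl_idx)
  {CDE}: card=5000; try (E,hash)→8200, (E,merge)→12450, (C,hash)→12500, (E,nl_idx)→13400, (C,nl_idx)→32100, (C,merge)→40100 …(+2); best=8200 via (E,hash)
  {BDE}: card=2000; try (D,nl_idx)→5800, (D,merge)→6800, (D,hash)→7600, (B,hash)→10300, (B,nl_idx)→26600, (B,merge)→38900 …(+2); best=5800 via (D,nl_idx)
  {ACDE}: card=5000; try (E,hash)→8600, (E,merge)→12850, (A,hash)→13680, (E,nl_idx)→13800, (A,merge)→78480, (E,nl)→154000 …(+1); best=8600 via (E,hash)
  {BCDE}: card=4000; try (C,hash)→13200, (B,hash)→16400, (C,nl_idx)→27800, (C,merge)→32800, (B,nl_idx)→52200, (B,merge)→80000 …(+2); best=13200 via (C,hash)
  {ABCDE}: card=4000; try (B,hash)→16800, (A,hash)→17680, (B,nl_idx)→52600, (A,merge)→65480, (B,merge)→80400, (A,nl)→173200 …(+1); best=16800 via (B,hash)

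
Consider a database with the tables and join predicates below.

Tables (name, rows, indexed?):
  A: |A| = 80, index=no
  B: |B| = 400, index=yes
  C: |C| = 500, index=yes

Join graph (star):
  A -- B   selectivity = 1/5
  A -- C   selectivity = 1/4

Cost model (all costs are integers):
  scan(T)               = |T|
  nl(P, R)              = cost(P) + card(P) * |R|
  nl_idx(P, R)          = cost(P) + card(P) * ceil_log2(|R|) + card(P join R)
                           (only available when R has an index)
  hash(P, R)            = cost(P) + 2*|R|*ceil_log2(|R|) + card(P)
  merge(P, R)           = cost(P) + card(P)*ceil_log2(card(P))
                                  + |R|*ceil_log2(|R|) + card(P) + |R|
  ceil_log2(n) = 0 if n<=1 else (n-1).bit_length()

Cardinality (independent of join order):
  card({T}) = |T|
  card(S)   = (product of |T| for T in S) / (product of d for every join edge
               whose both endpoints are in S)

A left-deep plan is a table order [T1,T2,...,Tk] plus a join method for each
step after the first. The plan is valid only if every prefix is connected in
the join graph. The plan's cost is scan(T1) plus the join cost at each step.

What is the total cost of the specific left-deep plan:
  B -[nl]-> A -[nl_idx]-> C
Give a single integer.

890000

step 1: scan B: cost=400, card=400
step 2: join A via nl
    card(P join A) = 400*80/(5) = 6400
    cost = 400 + 400*80 = 32400
step 3: join C via nl_idx
    card(P join C) = 6400*500/(4) = 800000
    cost = 32400 + 6400*9 + 800000 = 890000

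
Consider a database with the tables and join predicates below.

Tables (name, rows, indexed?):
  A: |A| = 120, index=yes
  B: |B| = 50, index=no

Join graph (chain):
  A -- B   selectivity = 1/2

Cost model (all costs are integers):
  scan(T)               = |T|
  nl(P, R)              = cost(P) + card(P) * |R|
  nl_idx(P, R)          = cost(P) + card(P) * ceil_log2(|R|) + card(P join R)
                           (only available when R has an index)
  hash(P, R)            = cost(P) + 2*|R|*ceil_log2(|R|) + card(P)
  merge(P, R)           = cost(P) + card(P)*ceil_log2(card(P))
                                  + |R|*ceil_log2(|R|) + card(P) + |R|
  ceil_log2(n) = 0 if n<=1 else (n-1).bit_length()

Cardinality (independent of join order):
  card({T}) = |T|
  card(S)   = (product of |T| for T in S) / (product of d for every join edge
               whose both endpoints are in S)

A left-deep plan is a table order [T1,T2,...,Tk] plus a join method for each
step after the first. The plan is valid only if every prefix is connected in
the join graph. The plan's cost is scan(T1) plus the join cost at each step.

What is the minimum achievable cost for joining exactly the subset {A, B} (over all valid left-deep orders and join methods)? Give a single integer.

840

Selinger DP over subsets of {A,B}:
  {A}: scan cost=120, card=120
  {B}: scan cost=50, card=50
  {AB}: card=3000; try (B,hash)→840, (A,merge)→1360, (B,merge)→1430, (A,hash)→1780, (A,nl_idx)→3400, (A,nl)→6050 …(+1); best=840 via (B,hash)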